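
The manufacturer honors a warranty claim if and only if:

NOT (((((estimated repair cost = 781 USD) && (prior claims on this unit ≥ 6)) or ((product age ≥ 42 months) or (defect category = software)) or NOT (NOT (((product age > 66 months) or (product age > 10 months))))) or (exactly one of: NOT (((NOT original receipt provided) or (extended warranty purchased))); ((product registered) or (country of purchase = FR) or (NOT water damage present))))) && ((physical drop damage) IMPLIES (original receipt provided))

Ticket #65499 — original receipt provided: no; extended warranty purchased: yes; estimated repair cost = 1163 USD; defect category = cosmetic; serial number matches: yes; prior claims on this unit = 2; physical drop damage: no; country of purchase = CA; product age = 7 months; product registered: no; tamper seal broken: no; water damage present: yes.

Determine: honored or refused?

Atomic conditions:
  estimated repair cost = 781 USD: 1163 == 781 is false
  prior claims on this unit ≥ 6: 2 ≥ 6 is false
  product age ≥ 42 months: 7 ≥ 42 is false
  defect category = software: cosmetic == software is false
  product age > 66 months: 7 > 66 is false
  product age > 10 months: 7 > 10 is false
  NOT original receipt provided: no → true
  extended warranty purchased: yes → true
  product registered: no → false
  country of purchase = FR: CA == FR is false
  NOT water damage present: yes → false
  physical drop damage: no → false
  original receipt provided: no → false
Combine:
[1.1.1.1] false AND false = false
[1.1.1.2] false OR false = false
[1.1.1.3.1.1] false OR false = false
[1.1.1.3.1] NOT false = true
[1.1.1.3] NOT true = false
[1.1.1] false OR false OR false = false
[1.1.2.1.1] true OR true = true
[1.1.2.1] NOT true = false
[1.1.2.2] false OR false OR false = false
[1.1.2] exactly-one(false, false) = false
[1.1] false OR false = false
[1] NOT false = true
[2] false → false (antecedent false ⇒ implication holds) = true
[root] true AND true = true
Overall: true → honored

Honored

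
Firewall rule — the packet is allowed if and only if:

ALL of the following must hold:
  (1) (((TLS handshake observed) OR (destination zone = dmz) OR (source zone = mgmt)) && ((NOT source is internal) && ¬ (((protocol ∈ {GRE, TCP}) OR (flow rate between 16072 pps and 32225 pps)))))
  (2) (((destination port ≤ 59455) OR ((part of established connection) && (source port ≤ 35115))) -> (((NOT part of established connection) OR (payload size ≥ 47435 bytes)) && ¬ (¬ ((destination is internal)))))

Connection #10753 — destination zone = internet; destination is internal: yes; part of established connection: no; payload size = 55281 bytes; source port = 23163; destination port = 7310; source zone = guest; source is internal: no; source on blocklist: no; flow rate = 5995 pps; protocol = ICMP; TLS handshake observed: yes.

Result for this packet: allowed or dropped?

Allowed

Atomic conditions:
  TLS handshake observed: yes → true
  destination zone = dmz: internet == dmz is false
  source zone = mgmt: guest == mgmt is false
  NOT source is internal: no → true
  protocol ∈ {GRE, TCP}: ICMP is not in the set → false
  flow rate between 16072 pps and 32225 pps: 5995 in [16072, 32225] is false
  destination port ≤ 59455: 7310 ≤ 59455 is true
  part of established connection: no → false
  source port ≤ 35115: 23163 ≤ 35115 is true
  NOT part of established connection: no → true
  payload size ≥ 47435 bytes: 55281 ≥ 47435 is true
  destination is internal: yes → true
Combine:
[1.1] true OR false OR false = true
[1.2.2.1] false OR false = false
[1.2.2] NOT false = true
[1.2] true AND true = true
[1] true AND true = true
[2.1.2] false AND true = false
[2.1] true OR false = true
[2.2.1] true OR true = true
[2.2.2.1] NOT true = false
[2.2.2] NOT false = true
[2.2] true AND true = true
[2] true → true = true
[root] true AND true = true
Overall: true → allowed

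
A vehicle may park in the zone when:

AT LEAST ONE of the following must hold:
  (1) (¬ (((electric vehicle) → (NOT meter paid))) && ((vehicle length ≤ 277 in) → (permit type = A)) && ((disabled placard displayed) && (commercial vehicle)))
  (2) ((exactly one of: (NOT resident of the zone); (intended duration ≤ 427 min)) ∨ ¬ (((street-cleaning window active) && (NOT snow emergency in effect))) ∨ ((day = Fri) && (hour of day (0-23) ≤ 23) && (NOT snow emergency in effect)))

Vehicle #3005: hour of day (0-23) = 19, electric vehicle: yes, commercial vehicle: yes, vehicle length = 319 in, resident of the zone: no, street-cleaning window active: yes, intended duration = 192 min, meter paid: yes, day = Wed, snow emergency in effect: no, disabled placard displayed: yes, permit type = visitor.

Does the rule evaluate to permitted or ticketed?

Atomic conditions:
  electric vehicle: yes → true
  NOT meter paid: yes → false
  vehicle length ≤ 277 in: 319 ≤ 277 is false
  permit type = A: visitor == A is false
  disabled placard displayed: yes → true
  commercial vehicle: yes → true
  NOT resident of the zone: no → true
  intended duration ≤ 427 min: 192 ≤ 427 is true
  street-cleaning window active: yes → true
  NOT snow emergency in effect: no → true
  day = Fri: Wed == Fri is false
  hour of day (0-23) ≤ 23: 19 ≤ 23 is true
Combine:
[1.1.1] true → false = false
[1.1] NOT false = true
[1.2] false → false (antecedent false ⇒ implication holds) = true
[1.3] true AND true = true
[1] true AND true AND true = true
[2.1] exactly-one(true, true) = false
[2.2.1] true AND true = true
[2.2] NOT true = false
[2.3] false AND true AND true = false
[2] false OR false OR false = false
[root] true OR false = true
Overall: true → permitted

Permitted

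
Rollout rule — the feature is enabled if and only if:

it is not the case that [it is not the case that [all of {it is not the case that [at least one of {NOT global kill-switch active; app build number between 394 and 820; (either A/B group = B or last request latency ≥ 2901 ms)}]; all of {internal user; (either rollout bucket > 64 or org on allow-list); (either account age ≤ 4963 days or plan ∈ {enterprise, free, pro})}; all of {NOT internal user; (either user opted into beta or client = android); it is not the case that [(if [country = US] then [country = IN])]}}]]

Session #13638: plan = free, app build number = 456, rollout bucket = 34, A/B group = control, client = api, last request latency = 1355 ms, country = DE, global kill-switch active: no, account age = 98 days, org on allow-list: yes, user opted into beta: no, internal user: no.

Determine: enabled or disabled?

Atomic conditions:
  NOT global kill-switch active: no → true
  app build number between 394 and 820: 456 in [394, 820] is true
  A/B group = B: control == B is false
  last request latency ≥ 2901 ms: 1355 ≥ 2901 is false
  internal user: no → false
  rollout bucket > 64: 34 > 64 is false
  org on allow-list: yes → true
  account age ≤ 4963 days: 98 ≤ 4963 is true
  plan ∈ {enterprise, free, pro}: free is in the set → true
  NOT internal user: no → true
  user opted into beta: no → false
  client = android: api == android is false
  country = US: DE == US is false
  country = IN: DE == IN is false
Combine:
[1.1.1.1.3] false OR false = false
[1.1.1.1] true OR true OR false = true
[1.1.1] NOT true = false
[1.1.2.2] false OR true = true
[1.1.2.3] true OR true = true
[1.1.2] false AND true AND true = false
[1.1.3.2] false OR false = false
[1.1.3.3.1] false → false (antecedent false ⇒ implication holds) = true
[1.1.3.3] NOT true = false
[1.1.3] true AND false AND false = false
[1.1] false AND false AND false = false
[1] NOT false = true
[root] NOT true = false
Overall: false → disabled

Disabled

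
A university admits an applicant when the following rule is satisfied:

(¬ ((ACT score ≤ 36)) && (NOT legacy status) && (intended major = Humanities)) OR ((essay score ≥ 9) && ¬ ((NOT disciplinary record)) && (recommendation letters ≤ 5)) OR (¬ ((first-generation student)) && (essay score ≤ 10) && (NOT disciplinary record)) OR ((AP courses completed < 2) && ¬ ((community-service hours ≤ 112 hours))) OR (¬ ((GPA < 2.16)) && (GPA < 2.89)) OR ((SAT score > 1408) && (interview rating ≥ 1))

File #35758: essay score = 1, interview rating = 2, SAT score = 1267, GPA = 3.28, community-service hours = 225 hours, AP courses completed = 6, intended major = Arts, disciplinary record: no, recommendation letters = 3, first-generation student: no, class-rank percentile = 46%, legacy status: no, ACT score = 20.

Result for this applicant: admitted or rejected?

Atomic conditions:
  ACT score ≤ 36: 20 ≤ 36 is true
  NOT legacy status: no → true
  intended major = Humanities: Arts == Humanities is false
  essay score ≥ 9: 1 ≥ 9 is false
  NOT disciplinary record: no → true
  recommendation letters ≤ 5: 3 ≤ 5 is true
  first-generation student: no → false
  essay score ≤ 10: 1 ≤ 10 is true
  AP courses completed < 2: 6 < 2 is false
  community-service hours ≤ 112 hours: 225 ≤ 112 is false
  GPA < 2.16: 3.28 < 2.16 is false
  GPA < 2.89: 3.28 < 2.89 is false
  SAT score > 1408: 1267 > 1408 is false
  interview rating ≥ 1: 2 ≥ 1 is true
Combine:
[1.1] NOT true = false
[1] false AND true AND false = false
[2.2] NOT true = false
[2] false AND false AND true = false
[3.1] NOT false = true
[3] true AND true AND true = true
[4.2] NOT false = true
[4] false AND true = false
[5.1] NOT false = true
[5] true AND false = false
[6] false AND true = false
[root] false OR false OR true OR false OR false OR false = true
Overall: true → admitted

Admitted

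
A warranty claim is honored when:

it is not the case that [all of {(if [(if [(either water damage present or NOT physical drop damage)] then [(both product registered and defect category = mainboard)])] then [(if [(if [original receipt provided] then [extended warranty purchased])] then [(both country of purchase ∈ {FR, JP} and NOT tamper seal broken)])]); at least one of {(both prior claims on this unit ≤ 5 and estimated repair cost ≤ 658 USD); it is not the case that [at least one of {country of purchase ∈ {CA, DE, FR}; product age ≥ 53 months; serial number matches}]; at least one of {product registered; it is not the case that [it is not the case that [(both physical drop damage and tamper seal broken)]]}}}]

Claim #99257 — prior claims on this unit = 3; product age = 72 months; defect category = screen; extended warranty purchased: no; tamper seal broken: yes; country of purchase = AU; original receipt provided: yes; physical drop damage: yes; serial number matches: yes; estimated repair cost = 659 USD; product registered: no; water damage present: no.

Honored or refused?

Refused

Atomic conditions:
  water damage present: no → false
  NOT physical drop damage: yes → false
  product registered: no → false
  defect category = mainboard: screen == mainboard is false
  original receipt provided: yes → true
  extended warranty purchased: no → false
  country of purchase ∈ {FR, JP}: AU is not in the set → false
  NOT tamper seal broken: yes → false
  prior claims on this unit ≤ 5: 3 ≤ 5 is true
  estimated repair cost ≤ 658 USD: 659 ≤ 658 is false
  country of purchase ∈ {CA, DE, FR}: AU is not in the set → false
  product age ≥ 53 months: 72 ≥ 53 is true
  serial number matches: yes → true
  physical drop damage: yes → true
  tamper seal broken: yes → true
Combine:
[1.1.1.1] false OR false = false
[1.1.1.2] false AND false = false
[1.1.1] false → false (antecedent false ⇒ implication holds) = true
[1.1.2.1] true → false = false
[1.1.2.2] false AND false = false
[1.1.2] false → false (antecedent false ⇒ implication holds) = true
[1.1] true → true = true
[1.2.1] true AND false = false
[1.2.2.1] false OR true OR true = true
[1.2.2] NOT true = false
[1.2.3.2.1.1] true AND true = true
[1.2.3.2.1] NOT true = false
[1.2.3.2] NOT false = true
[1.2.3] false OR true = true
[1.2] false OR false OR true = true
[1] true AND true = true
[root] NOT true = false
Overall: false → refused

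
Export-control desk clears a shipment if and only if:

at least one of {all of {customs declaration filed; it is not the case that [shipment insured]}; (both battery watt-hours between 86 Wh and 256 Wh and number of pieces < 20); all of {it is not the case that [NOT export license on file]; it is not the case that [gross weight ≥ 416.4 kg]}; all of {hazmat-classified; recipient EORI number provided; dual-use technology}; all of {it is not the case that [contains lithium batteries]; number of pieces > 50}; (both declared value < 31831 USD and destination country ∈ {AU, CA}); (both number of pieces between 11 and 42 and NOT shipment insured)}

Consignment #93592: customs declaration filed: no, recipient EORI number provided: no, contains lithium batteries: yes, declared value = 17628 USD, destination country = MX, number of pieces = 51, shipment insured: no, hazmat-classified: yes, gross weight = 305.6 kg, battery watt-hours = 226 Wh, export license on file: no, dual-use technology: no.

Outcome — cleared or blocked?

Atomic conditions:
  customs declaration filed: no → false
  shipment insured: no → false
  battery watt-hours between 86 Wh and 256 Wh: 226 in [86, 256] is true
  number of pieces < 20: 51 < 20 is false
  NOT export license on file: no → true
  gross weight ≥ 416.4 kg: 305.6 ≥ 416.4 is false
  hazmat-classified: yes → true
  recipient EORI number provided: no → false
  dual-use technology: no → false
  contains lithium batteries: yes → true
  number of pieces > 50: 51 > 50 is true
  declared value < 31831 USD: 17628 < 31831 is true
  destination country ∈ {AU, CA}: MX is not in the set → false
  number of pieces between 11 and 42: 51 in [11, 42] is false
  NOT shipment insured: no → true
Combine:
[1.2] NOT false = true
[1] false AND true = false
[2] true AND false = false
[3.1] NOT true = false
[3.2] NOT false = true
[3] false AND true = false
[4] true AND false AND false = false
[5.1] NOT true = false
[5] false AND true = false
[6] true AND false = false
[7] false AND true = false
[root] false OR false OR false OR false OR false OR false OR false = false
Overall: false → blocked

Blocked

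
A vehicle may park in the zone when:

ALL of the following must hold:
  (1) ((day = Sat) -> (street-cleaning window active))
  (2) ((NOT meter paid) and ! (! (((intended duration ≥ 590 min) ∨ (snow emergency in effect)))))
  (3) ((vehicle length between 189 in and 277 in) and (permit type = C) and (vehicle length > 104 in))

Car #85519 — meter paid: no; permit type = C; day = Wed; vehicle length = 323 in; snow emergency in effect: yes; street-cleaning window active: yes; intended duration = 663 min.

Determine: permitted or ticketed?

Ticketed

Atomic conditions:
  day = Sat: Wed == Sat is false
  street-cleaning window active: yes → true
  NOT meter paid: no → true
  intended duration ≥ 590 min: 663 ≥ 590 is true
  snow emergency in effect: yes → true
  vehicle length between 189 in and 277 in: 323 in [189, 277] is false
  permit type = C: C == C is true
  vehicle length > 104 in: 323 > 104 is true
Combine:
[1] false → true (antecedent false ⇒ implication holds) = true
[2.2.1.1] true OR true = true
[2.2.1] NOT true = false
[2.2] NOT false = true
[2] true AND true = true
[3] false AND true AND true = false
[root] true AND true AND false = false
Overall: false → ticketed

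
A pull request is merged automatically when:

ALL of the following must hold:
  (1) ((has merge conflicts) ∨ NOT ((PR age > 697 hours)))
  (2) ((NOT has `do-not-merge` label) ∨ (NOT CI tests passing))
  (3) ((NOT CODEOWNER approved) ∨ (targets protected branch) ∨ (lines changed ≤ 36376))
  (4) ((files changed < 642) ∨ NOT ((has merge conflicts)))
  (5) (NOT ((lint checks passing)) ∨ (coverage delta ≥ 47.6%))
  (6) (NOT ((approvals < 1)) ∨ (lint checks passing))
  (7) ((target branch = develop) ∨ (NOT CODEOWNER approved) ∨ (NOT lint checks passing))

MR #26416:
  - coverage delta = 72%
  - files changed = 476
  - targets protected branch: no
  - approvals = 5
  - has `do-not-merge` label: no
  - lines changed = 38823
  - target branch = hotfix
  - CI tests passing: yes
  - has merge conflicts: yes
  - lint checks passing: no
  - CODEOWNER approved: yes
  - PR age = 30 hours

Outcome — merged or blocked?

Atomic conditions:
  has merge conflicts: yes → true
  PR age > 697 hours: 30 > 697 is false
  NOT has `do-not-merge` label: no → true
  NOT CI tests passing: yes → false
  NOT CODEOWNER approved: yes → false
  targets protected branch: no → false
  lines changed ≤ 36376: 38823 ≤ 36376 is false
  files changed < 642: 476 < 642 is true
  lint checks passing: no → false
  coverage delta ≥ 47.6%: 72 ≥ 47.6 is true
  approvals < 1: 5 < 1 is false
  target branch = develop: hotfix == develop is false
  NOT lint checks passing: no → true
Combine:
[1.2] NOT false = true
[1] true OR true = true
[2] true OR false = true
[3] false OR false OR false = false
[4.2] NOT true = false
[4] true OR false = true
[5.1] NOT false = true
[5] true OR true = true
[6.1] NOT false = true
[6] true OR false = true
[7] false OR false OR true = true
[root] true AND true AND false AND true AND true AND true AND true = false
Overall: false → blocked

Blocked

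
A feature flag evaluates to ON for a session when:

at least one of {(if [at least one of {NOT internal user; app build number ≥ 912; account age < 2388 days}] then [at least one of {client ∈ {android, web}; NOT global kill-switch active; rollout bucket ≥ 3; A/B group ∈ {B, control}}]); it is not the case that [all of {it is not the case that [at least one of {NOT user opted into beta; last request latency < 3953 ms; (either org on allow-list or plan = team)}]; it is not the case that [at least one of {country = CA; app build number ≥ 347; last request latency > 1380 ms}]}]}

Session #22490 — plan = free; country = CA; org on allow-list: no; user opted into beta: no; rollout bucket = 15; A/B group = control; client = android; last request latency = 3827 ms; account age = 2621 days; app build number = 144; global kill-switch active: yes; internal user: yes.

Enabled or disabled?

Atomic conditions:
  NOT internal user: yes → false
  app build number ≥ 912: 144 ≥ 912 is false
  account age < 2388 days: 2621 < 2388 is false
  client ∈ {android, web}: android is in the set → true
  NOT global kill-switch active: yes → false
  rollout bucket ≥ 3: 15 ≥ 3 is true
  A/B group ∈ {B, control}: control is in the set → true
  NOT user opted into beta: no → true
  last request latency < 3953 ms: 3827 < 3953 is true
  org on allow-list: no → false
  plan = team: free == team is false
  country = CA: CA == CA is true
  app build number ≥ 347: 144 ≥ 347 is false
  last request latency > 1380 ms: 3827 > 1380 is true
Combine:
[1.1] false OR false OR false = false
[1.2] true OR false OR true OR true = true
[1] false → true (antecedent false ⇒ implication holds) = true
[2.1.1.1.3] false OR false = false
[2.1.1.1] true OR true OR false = true
[2.1.1] NOT true = false
[2.1.2.1] true OR false OR true = true
[2.1.2] NOT true = false
[2.1] false AND false = false
[2] NOT false = true
[root] true OR true = true
Overall: true → enabled

Enabled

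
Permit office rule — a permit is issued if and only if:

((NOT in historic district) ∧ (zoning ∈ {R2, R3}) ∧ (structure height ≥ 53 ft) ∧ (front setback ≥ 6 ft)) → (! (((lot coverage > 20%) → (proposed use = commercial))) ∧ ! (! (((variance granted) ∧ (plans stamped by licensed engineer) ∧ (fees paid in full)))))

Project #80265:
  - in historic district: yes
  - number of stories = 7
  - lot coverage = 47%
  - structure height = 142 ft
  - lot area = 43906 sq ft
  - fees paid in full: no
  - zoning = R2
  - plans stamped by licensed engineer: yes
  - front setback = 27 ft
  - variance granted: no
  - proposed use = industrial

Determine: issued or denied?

Atomic conditions:
  NOT in historic district: yes → false
  zoning ∈ {R2, R3}: R2 is in the set → true
  structure height ≥ 53 ft: 142 ≥ 53 is true
  front setback ≥ 6 ft: 27 ≥ 6 is true
  lot coverage > 20%: 47 > 20 is true
  proposed use = commercial: industrial == commercial is false
  variance granted: no → false
  plans stamped by licensed engineer: yes → true
  fees paid in full: no → false
Combine:
[1] false AND true AND true AND true = false
[2.1.1] true → false = false
[2.1] NOT false = true
[2.2.1.1] false AND true AND false = false
[2.2.1] NOT false = true
[2.2] NOT true = false
[2] true AND false = false
[root] false → false (antecedent false ⇒ implication holds) = true
Overall: true → issued

Issued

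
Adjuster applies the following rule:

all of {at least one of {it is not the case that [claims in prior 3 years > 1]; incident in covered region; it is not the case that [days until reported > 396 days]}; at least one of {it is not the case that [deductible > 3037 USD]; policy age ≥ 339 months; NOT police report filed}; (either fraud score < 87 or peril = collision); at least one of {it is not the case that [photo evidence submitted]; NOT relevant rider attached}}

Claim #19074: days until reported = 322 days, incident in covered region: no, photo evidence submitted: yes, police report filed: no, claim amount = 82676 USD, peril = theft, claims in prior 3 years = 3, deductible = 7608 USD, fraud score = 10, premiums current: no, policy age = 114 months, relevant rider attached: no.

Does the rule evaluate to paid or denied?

Atomic conditions:
  claims in prior 3 years > 1: 3 > 1 is true
  incident in covered region: no → false
  days until reported > 396 days: 322 > 396 is false
  deductible > 3037 USD: 7608 > 3037 is true
  policy age ≥ 339 months: 114 ≥ 339 is false
  NOT police report filed: no → true
  fraud score < 87: 10 < 87 is true
  peril = collision: theft == collision is false
  photo evidence submitted: yes → true
  NOT relevant rider attached: no → true
Combine:
[1.1] NOT true = false
[1.3] NOT false = true
[1] false OR false OR true = true
[2.1] NOT true = false
[2] false OR false OR true = true
[3] true OR false = true
[4.1] NOT true = false
[4] false OR true = true
[root] true AND true AND true AND true = true
Overall: true → paid

Paid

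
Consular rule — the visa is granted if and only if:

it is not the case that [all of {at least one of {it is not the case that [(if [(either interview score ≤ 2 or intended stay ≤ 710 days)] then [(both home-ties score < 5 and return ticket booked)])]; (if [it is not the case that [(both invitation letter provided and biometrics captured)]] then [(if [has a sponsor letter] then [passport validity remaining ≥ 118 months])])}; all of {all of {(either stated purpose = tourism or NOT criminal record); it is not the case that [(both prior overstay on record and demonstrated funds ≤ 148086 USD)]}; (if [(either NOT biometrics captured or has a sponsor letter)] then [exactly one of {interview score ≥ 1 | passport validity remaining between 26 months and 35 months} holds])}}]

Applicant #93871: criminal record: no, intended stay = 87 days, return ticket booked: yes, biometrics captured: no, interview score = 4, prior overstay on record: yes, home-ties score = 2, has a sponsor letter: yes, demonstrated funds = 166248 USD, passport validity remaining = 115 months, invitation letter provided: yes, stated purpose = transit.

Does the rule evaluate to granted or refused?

Atomic conditions:
  interview score ≤ 2: 4 ≤ 2 is false
  intended stay ≤ 710 days: 87 ≤ 710 is true
  home-ties score < 5: 2 < 5 is true
  return ticket booked: yes → true
  invitation letter provided: yes → true
  biometrics captured: no → false
  has a sponsor letter: yes → true
  passport validity remaining ≥ 118 months: 115 ≥ 118 is false
  stated purpose = tourism: transit == tourism is false
  NOT criminal record: no → true
  prior overstay on record: yes → true
  demonstrated funds ≤ 148086 USD: 166248 ≤ 148086 is false
  NOT biometrics captured: no → true
  interview score ≥ 1: 4 ≥ 1 is true
  passport validity remaining between 26 months and 35 months: 115 in [26, 35] is false
Combine:
[1.1.1.1.1] false OR true = true
[1.1.1.1.2] true AND true = true
[1.1.1.1] true → true = true
[1.1.1] NOT true = false
[1.1.2.1.1] true AND false = false
[1.1.2.1] NOT false = true
[1.1.2.2] true → false = false
[1.1.2] true → false = false
[1.1] false OR false = false
[1.2.1.1] false OR true = true
[1.2.1.2.1] true AND false = false
[1.2.1.2] NOT false = true
[1.2.1] true AND true = true
[1.2.2.1] true OR true = true
[1.2.2.2] exactly-one(true, false) = true
[1.2.2] true → true = true
[1.2] true AND true = true
[1] false AND true = false
[root] NOT false = true
Overall: true → granted

Granted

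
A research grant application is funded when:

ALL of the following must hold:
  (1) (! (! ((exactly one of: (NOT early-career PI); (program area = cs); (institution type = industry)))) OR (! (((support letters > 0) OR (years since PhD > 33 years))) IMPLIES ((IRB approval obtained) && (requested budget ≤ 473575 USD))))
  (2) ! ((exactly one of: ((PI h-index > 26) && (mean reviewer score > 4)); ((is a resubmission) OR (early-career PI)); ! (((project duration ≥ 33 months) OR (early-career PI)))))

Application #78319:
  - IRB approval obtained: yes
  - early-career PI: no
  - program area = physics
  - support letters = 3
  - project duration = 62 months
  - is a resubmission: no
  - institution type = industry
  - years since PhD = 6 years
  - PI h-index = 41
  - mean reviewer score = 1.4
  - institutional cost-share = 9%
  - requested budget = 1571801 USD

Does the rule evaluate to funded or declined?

Atomic conditions:
  NOT early-career PI: no → true
  program area = cs: physics == cs is false
  institution type = industry: industry == industry is true
  support letters > 0: 3 > 0 is true
  years since PhD > 33 years: 6 > 33 is false
  IRB approval obtained: yes → true
  requested budget ≤ 473575 USD: 1571801 ≤ 473575 is false
  PI h-index > 26: 41 > 26 is true
  mean reviewer score > 4: 1.4 > 4 is false
  is a resubmission: no → false
  early-career PI: no → false
  project duration ≥ 33 months: 62 ≥ 33 is true
Combine:
[1.1.1.1] exactly-one(true, false, true) = false
[1.1.1] NOT false = true
[1.1] NOT true = false
[1.2.1.1] true OR false = true
[1.2.1] NOT true = false
[1.2.2] true AND false = false
[1.2] false → false (antecedent false ⇒ implication holds) = true
[1] false OR true = true
[2.1.1] true AND false = false
[2.1.2] false OR false = false
[2.1.3.1] true OR false = true
[2.1.3] NOT true = false
[2.1] exactly-one(false, false, false) = false
[2] NOT false = true
[root] true AND true = true
Overall: true → funded

Funded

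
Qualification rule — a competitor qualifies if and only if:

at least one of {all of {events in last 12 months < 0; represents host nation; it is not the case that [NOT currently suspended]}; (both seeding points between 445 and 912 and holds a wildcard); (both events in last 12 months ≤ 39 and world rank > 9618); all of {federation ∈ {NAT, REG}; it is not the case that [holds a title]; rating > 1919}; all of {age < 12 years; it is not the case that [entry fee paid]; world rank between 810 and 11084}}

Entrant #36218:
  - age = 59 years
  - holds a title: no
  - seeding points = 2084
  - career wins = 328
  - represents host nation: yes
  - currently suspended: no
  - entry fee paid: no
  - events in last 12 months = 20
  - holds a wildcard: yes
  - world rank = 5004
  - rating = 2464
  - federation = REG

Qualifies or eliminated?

Qualifies

Atomic conditions:
  events in last 12 months < 0: 20 < 0 is false
  represents host nation: yes → true
  NOT currently suspended: no → true
  seeding points between 445 and 912: 2084 in [445, 912] is false
  holds a wildcard: yes → true
  events in last 12 months ≤ 39: 20 ≤ 39 is true
  world rank > 9618: 5004 > 9618 is false
  federation ∈ {NAT, REG}: REG is in the set → true
  holds a title: no → false
  rating > 1919: 2464 > 1919 is true
  age < 12 years: 59 < 12 is false
  entry fee paid: no → false
  world rank between 810 and 11084: 5004 in [810, 11084] is true
Combine:
[1.3] NOT true = false
[1] false AND true AND false = false
[2] false AND true = false
[3] true AND false = false
[4.2] NOT false = true
[4] true AND true AND true = true
[5.2] NOT false = true
[5] false AND true AND true = false
[root] false OR false OR false OR true OR false = true
Overall: true → qualifies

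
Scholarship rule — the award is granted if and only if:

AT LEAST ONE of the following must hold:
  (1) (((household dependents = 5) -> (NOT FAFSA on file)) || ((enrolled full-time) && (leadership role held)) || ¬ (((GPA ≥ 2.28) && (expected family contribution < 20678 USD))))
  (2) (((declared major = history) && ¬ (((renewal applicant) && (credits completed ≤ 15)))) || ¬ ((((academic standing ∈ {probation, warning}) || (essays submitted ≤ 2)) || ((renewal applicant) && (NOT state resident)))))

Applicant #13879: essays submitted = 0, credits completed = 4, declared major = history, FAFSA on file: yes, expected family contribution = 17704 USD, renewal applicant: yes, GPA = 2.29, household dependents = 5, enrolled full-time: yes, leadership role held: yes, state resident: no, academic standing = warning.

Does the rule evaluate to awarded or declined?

Atomic conditions:
  household dependents = 5: 5 == 5 is true
  NOT FAFSA on file: yes → false
  enrolled full-time: yes → true
  leadership role held: yes → true
  GPA ≥ 2.28: 2.29 ≥ 2.28 is true
  expected family contribution < 20678 USD: 17704 < 20678 is true
  declared major = history: history == history is true
  renewal applicant: yes → true
  credits completed ≤ 15: 4 ≤ 15 is true
  academic standing ∈ {probation, warning}: warning is in the set → true
  essays submitted ≤ 2: 0 ≤ 2 is true
  NOT state resident: no → true
Combine:
[1.1] true → false = false
[1.2] true AND true = true
[1.3.1] true AND true = true
[1.3] NOT true = false
[1] false OR true OR false = true
[2.1.2.1] true AND true = true
[2.1.2] NOT true = false
[2.1] true AND false = false
[2.2.1.1] true OR true = true
[2.2.1.2] true AND true = true
[2.2.1] true OR true = true
[2.2] NOT true = false
[2] false OR false = false
[root] true OR false = true
Overall: true → awarded

Awarded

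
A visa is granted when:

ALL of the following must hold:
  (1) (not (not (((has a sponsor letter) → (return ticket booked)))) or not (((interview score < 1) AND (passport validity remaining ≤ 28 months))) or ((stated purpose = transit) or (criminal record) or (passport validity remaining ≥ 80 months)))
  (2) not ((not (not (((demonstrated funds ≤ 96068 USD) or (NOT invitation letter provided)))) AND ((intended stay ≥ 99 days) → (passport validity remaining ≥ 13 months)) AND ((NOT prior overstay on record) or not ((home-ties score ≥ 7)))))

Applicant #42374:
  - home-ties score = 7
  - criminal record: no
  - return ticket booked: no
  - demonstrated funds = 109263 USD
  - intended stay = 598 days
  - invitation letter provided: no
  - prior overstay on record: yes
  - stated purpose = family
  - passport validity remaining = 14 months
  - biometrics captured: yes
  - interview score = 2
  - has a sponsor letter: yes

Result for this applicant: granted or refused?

Atomic conditions:
  has a sponsor letter: yes → true
  return ticket booked: no → false
  interview score < 1: 2 < 1 is false
  passport validity remaining ≤ 28 months: 14 ≤ 28 is true
  stated purpose = transit: family == transit is false
  criminal record: no → false
  passport validity remaining ≥ 80 months: 14 ≥ 80 is false
  demonstrated funds ≤ 96068 USD: 109263 ≤ 96068 is false
  NOT invitation letter provided: no → true
  intended stay ≥ 99 days: 598 ≥ 99 is true
  passport validity remaining ≥ 13 months: 14 ≥ 13 is true
  NOT prior overstay on record: yes → false
  home-ties score ≥ 7: 7 ≥ 7 is true
Combine:
[1.1.1.1] true → false = false
[1.1.1] NOT false = true
[1.1] NOT true = false
[1.2.1] false AND true = false
[1.2] NOT false = true
[1.3] false OR false OR false = false
[1] false OR true OR false = true
[2.1.1.1.1] false OR true = true
[2.1.1.1] NOT true = false
[2.1.1] NOT false = true
[2.1.2] true → true = true
[2.1.3.2] NOT true = false
[2.1.3] false OR false = false
[2.1] true AND true AND false = false
[2] NOT false = true
[root] true AND true = true
Overall: true → granted

Granted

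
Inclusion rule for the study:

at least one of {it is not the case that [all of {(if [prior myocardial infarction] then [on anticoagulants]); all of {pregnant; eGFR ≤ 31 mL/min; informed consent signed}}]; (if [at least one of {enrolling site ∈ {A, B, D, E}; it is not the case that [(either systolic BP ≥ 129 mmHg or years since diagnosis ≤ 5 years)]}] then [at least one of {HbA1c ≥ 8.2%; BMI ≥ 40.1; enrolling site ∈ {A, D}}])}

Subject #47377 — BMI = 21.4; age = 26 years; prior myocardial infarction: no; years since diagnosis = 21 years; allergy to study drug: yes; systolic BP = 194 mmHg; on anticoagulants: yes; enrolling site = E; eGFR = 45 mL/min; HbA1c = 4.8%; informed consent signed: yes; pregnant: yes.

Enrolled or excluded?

Enrolled

Atomic conditions:
  prior myocardial infarction: no → false
  on anticoagulants: yes → true
  pregnant: yes → true
  eGFR ≤ 31 mL/min: 45 ≤ 31 is false
  informed consent signed: yes → true
  enrolling site ∈ {A, B, D, E}: E is in the set → true
  systolic BP ≥ 129 mmHg: 194 ≥ 129 is true
  years since diagnosis ≤ 5 years: 21 ≤ 5 is false
  HbA1c ≥ 8.2%: 4.8 ≥ 8.2 is false
  BMI ≥ 40.1: 21.4 ≥ 40.1 is false
  enrolling site ∈ {A, D}: E is not in the set → false
Combine:
[1.1.1] false → true (antecedent false ⇒ implication holds) = true
[1.1.2] true AND false AND true = false
[1.1] true AND false = false
[1] NOT false = true
[2.1.2.1] true OR false = true
[2.1.2] NOT true = false
[2.1] true OR false = true
[2.2] false OR false OR false = false
[2] true → false = false
[root] true OR false = true
Overall: true → enrolled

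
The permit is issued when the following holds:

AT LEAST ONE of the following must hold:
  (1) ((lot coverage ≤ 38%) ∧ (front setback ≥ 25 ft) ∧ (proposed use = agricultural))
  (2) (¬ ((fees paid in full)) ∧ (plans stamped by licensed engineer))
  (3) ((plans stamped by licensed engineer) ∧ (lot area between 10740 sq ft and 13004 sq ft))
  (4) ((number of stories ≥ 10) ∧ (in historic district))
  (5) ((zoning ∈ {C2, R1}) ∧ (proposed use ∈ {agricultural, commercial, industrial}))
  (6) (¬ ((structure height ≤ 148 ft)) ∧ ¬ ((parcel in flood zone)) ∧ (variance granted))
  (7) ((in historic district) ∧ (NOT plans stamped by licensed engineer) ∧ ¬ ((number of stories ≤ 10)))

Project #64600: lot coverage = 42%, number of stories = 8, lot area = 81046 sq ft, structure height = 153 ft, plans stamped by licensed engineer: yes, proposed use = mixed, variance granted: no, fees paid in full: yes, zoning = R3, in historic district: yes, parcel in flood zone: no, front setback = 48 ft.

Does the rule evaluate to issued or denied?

Denied

Atomic conditions:
  lot coverage ≤ 38%: 42 ≤ 38 is false
  front setback ≥ 25 ft: 48 ≥ 25 is true
  proposed use = agricultural: mixed == agricultural is false
  fees paid in full: yes → true
  plans stamped by licensed engineer: yes → true
  lot area between 10740 sq ft and 13004 sq ft: 81046 in [10740, 13004] is false
  number of stories ≥ 10: 8 ≥ 10 is false
  in historic district: yes → true
  zoning ∈ {C2, R1}: R3 is not in the set → false
  proposed use ∈ {agricultural, commercial, industrial}: mixed is not in the set → false
  structure height ≤ 148 ft: 153 ≤ 148 is false
  parcel in flood zone: no → false
  variance granted: no → false
  NOT plans stamped by licensed engineer: yes → false
  number of stories ≤ 10: 8 ≤ 10 is true
Combine:
[1] false AND true AND false = false
[2.1] NOT true = false
[2] false AND true = false
[3] true AND false = false
[4] false AND true = false
[5] false AND false = false
[6.1] NOT false = true
[6.2] NOT false = true
[6] true AND true AND false = false
[7.3] NOT true = false
[7] true AND false AND false = false
[root] false OR false OR false OR false OR false OR false OR false = false
Overall: false → denied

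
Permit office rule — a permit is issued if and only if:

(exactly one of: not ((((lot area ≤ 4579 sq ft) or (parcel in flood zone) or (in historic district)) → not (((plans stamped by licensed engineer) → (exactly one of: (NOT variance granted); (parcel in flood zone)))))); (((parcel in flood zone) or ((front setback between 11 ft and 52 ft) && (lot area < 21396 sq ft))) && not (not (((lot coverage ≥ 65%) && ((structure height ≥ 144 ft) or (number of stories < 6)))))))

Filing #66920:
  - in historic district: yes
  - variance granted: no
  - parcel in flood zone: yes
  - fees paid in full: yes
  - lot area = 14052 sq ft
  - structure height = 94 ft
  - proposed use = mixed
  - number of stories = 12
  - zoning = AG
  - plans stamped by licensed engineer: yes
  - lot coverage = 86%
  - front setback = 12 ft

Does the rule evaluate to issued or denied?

Atomic conditions:
  lot area ≤ 4579 sq ft: 14052 ≤ 4579 is false
  parcel in flood zone: yes → true
  in historic district: yes → true
  plans stamped by licensed engineer: yes → true
  NOT variance granted: no → true
  front setback between 11 ft and 52 ft: 12 in [11, 52] is true
  lot area < 21396 sq ft: 14052 < 21396 is true
  lot coverage ≥ 65%: 86 ≥ 65 is true
  structure height ≥ 144 ft: 94 ≥ 144 is false
  number of stories < 6: 12 < 6 is false
Combine:
[1.1.1] false OR true OR true = true
[1.1.2.1.2] exactly-one(true, true) = false
[1.1.2.1] true → false = false
[1.1.2] NOT false = true
[1.1] true → true = true
[1] NOT true = false
[2.1.2] true AND true = true
[2.1] true OR true = true
[2.2.1.1.2] false OR false = false
[2.2.1.1] true AND false = false
[2.2.1] NOT false = true
[2.2] NOT true = false
[2] true AND false = false
[root] exactly-one(false, false) = false
Overall: false → denied

Denied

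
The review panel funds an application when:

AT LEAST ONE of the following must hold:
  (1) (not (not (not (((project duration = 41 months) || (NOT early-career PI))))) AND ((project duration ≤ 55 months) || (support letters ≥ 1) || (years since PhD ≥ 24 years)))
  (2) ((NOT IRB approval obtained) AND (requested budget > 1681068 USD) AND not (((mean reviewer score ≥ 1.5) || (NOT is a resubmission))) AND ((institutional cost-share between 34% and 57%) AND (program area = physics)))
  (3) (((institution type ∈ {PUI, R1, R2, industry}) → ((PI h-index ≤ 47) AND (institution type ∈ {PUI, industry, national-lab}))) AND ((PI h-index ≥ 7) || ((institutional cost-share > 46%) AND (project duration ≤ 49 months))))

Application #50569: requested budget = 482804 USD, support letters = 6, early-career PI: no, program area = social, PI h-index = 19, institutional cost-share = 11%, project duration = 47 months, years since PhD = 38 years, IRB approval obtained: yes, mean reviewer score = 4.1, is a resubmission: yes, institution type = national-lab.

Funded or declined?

Atomic conditions:
  project duration = 41 months: 47 == 41 is false
  NOT early-career PI: no → true
  project duration ≤ 55 months: 47 ≤ 55 is true
  support letters ≥ 1: 6 ≥ 1 is true
  years since PhD ≥ 24 years: 38 ≥ 24 is true
  NOT IRB approval obtained: yes → false
  requested budget > 1681068 USD: 482804 > 1681068 is false
  mean reviewer score ≥ 1.5: 4.1 ≥ 1.5 is true
  NOT is a resubmission: yes → false
  institutional cost-share between 34% and 57%: 11 in [34, 57] is false
  program area = physics: social == physics is false
  institution type ∈ {PUI, R1, R2, industry}: national-lab is not in the set → false
  PI h-index ≤ 47: 19 ≤ 47 is true
  institution type ∈ {PUI, industry, national-lab}: national-lab is in the set → true
  PI h-index ≥ 7: 19 ≥ 7 is true
  institutional cost-share > 46%: 11 > 46 is false
  project duration ≤ 49 months: 47 ≤ 49 is true
Combine:
[1.1.1.1.1] false OR true = true
[1.1.1.1] NOT true = false
[1.1.1] NOT false = true
[1.1] NOT true = false
[1.2] true OR true OR true = true
[1] false AND true = false
[2.3.1] true OR false = true
[2.3] NOT true = false
[2.4] false AND false = false
[2] false AND false AND false AND false = false
[3.1.2] true AND true = true
[3.1] false → true (antecedent false ⇒ implication holds) = true
[3.2.2] false AND true = false
[3.2] true OR false = true
[3] true AND true = true
[root] false OR false OR true = true
Overall: true → funded

Funded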